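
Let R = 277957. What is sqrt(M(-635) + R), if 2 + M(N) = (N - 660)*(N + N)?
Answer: sqrt(1922605) ≈ 1386.6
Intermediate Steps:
M(N) = -2 + 2*N*(-660 + N) (M(N) = -2 + (N - 660)*(N + N) = -2 + (-660 + N)*(2*N) = -2 + 2*N*(-660 + N))
sqrt(M(-635) + R) = sqrt((-2 - 1320*(-635) + 2*(-635)**2) + 277957) = sqrt((-2 + 838200 + 2*403225) + 277957) = sqrt((-2 + 838200 + 806450) + 277957) = sqrt(1644648 + 277957) = sqrt(1922605)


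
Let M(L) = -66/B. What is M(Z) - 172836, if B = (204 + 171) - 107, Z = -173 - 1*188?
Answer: -23160057/134 ≈ -1.7284e+5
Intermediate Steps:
Z = -361 (Z = -173 - 188 = -361)
B = 268 (B = 375 - 107 = 268)
M(L) = -33/134 (M(L) = -66/268 = -66*1/268 = -33/134)
M(Z) - 172836 = -33/134 - 172836 = -23160057/134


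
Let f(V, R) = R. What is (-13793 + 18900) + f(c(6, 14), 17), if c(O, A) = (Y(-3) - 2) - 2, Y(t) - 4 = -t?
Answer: 5124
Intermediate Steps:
Y(t) = 4 - t
c(O, A) = 3 (c(O, A) = ((4 - 1*(-3)) - 2) - 2 = ((4 + 3) - 2) - 2 = (7 - 2) - 2 = 5 - 2 = 3)
(-13793 + 18900) + f(c(6, 14), 17) = (-13793 + 18900) + 17 = 5107 + 17 = 5124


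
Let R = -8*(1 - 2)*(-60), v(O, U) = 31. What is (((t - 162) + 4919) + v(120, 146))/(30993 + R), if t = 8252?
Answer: 13040/30513 ≈ 0.42736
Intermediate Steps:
R = -480 (R = -8*(-1)*(-60) = 8*(-60) = -480)
(((t - 162) + 4919) + v(120, 146))/(30993 + R) = (((8252 - 162) + 4919) + 31)/(30993 - 480) = ((8090 + 4919) + 31)/30513 = (13009 + 31)*(1/30513) = 13040*(1/30513) = 13040/30513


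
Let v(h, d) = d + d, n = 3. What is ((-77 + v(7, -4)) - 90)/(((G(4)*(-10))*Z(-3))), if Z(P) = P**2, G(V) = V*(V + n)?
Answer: 5/72 ≈ 0.069444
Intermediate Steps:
v(h, d) = 2*d
G(V) = V*(3 + V) (G(V) = V*(V + 3) = V*(3 + V))
((-77 + v(7, -4)) - 90)/(((G(4)*(-10))*Z(-3))) = ((-77 + 2*(-4)) - 90)/((((4*(3 + 4))*(-10))*(-3)**2)) = ((-77 - 8) - 90)/((((4*7)*(-10))*9)) = (-85 - 90)/(((28*(-10))*9)) = -175/((-280*9)) = -175/(-2520) = -175*(-1/2520) = 5/72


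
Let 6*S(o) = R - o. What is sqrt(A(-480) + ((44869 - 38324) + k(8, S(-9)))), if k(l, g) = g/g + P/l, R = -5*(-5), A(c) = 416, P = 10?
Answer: sqrt(27853)/2 ≈ 83.446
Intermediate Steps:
R = 25
S(o) = 25/6 - o/6 (S(o) = (25 - o)/6 = 25/6 - o/6)
k(l, g) = 1 + 10/l (k(l, g) = g/g + 10/l = 1 + 10/l)
sqrt(A(-480) + ((44869 - 38324) + k(8, S(-9)))) = sqrt(416 + ((44869 - 38324) + (10 + 8)/8)) = sqrt(416 + (6545 + (1/8)*18)) = sqrt(416 + (6545 + 9/4)) = sqrt(416 + 26189/4) = sqrt(27853/4) = sqrt(27853)/2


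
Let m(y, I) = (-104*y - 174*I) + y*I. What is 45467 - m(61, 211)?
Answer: 75654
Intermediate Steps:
m(y, I) = -174*I - 104*y + I*y (m(y, I) = (-174*I - 104*y) + I*y = -174*I - 104*y + I*y)
45467 - m(61, 211) = 45467 - (-174*211 - 104*61 + 211*61) = 45467 - (-36714 - 6344 + 12871) = 45467 - 1*(-30187) = 45467 + 30187 = 75654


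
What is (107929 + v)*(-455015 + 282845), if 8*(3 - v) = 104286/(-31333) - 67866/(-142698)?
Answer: -55390813680358024515/2980770956 ≈ -1.8583e+10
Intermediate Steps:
v = 20010452111/5961541912 (v = 3 - (104286/(-31333) - 67866/(-142698))/8 = 3 - (104286*(-1/31333) - 67866*(-1/142698))/8 = 3 - (-104286/31333 + 11311/23783)/8 = 3 - ⅛*(-2125826375/745192739) = 3 + 2125826375/5961541912 = 20010452111/5961541912 ≈ 3.3566)
(107929 + v)*(-455015 + 282845) = (107929 + 20010452111/5961541912)*(-455015 + 282845) = (643443267472359/5961541912)*(-172170) = -55390813680358024515/2980770956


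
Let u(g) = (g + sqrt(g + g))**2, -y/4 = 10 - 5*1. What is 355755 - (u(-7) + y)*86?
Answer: 354465 + 1204*I*sqrt(14) ≈ 3.5447e+5 + 4505.0*I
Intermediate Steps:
y = -20 (y = -4*(10 - 5*1) = -4*(10 - 5) = -4*5 = -20)
u(g) = (g + sqrt(2)*sqrt(g))**2 (u(g) = (g + sqrt(2*g))**2 = (g + sqrt(2)*sqrt(g))**2)
355755 - (u(-7) + y)*86 = 355755 - ((-7 + sqrt(2)*sqrt(-7))**2 - 20)*86 = 355755 - ((-7 + sqrt(2)*(I*sqrt(7)))**2 - 20)*86 = 355755 - ((-7 + I*sqrt(14))**2 - 20)*86 = 355755 - (-20 + (-7 + I*sqrt(14))**2)*86 = 355755 - (-1720 + 86*(-7 + I*sqrt(14))**2) = 355755 + (1720 - 86*(-7 + I*sqrt(14))**2) = 357475 - 86*(-7 + I*sqrt(14))**2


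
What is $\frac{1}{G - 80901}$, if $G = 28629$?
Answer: $- \frac{1}{52272} \approx -1.9131 \cdot 10^{-5}$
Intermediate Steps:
$\frac{1}{G - 80901} = \frac{1}{28629 - 80901} = \frac{1}{-52272} = - \frac{1}{52272}$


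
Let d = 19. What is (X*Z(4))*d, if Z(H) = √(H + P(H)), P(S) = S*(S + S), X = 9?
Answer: 1026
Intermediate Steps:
P(S) = 2*S² (P(S) = S*(2*S) = 2*S²)
Z(H) = √(H + 2*H²)
(X*Z(4))*d = (9*√(4*(1 + 2*4)))*19 = (9*√(4*(1 + 8)))*19 = (9*√(4*9))*19 = (9*√36)*19 = (9*6)*19 = 54*19 = 1026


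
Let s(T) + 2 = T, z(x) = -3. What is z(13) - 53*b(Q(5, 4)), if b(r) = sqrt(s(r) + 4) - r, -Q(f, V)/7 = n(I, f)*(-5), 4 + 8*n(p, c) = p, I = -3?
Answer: -13009/8 - 53*I*sqrt(458)/4 ≈ -1626.1 - 283.56*I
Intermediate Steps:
s(T) = -2 + T
n(p, c) = -1/2 + p/8
Q(f, V) = -245/8 (Q(f, V) = -7*(-1/2 + (1/8)*(-3))*(-5) = -7*(-1/2 - 3/8)*(-5) = -(-49)*(-5)/8 = -7*35/8 = -245/8)
b(r) = sqrt(2 + r) - r (b(r) = sqrt((-2 + r) + 4) - r = sqrt(2 + r) - r)
z(13) - 53*b(Q(5, 4)) = -3 - 53*(sqrt(2 - 245/8) - 1*(-245/8)) = -3 - 53*(sqrt(-229/8) + 245/8) = -3 - 53*(I*sqrt(458)/4 + 245/8) = -3 - 53*(245/8 + I*sqrt(458)/4) = -3 + (-12985/8 - 53*I*sqrt(458)/4) = -13009/8 - 53*I*sqrt(458)/4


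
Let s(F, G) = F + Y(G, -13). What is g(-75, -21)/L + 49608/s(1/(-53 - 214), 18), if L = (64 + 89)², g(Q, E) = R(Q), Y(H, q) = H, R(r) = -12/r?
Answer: 1550300355964/562401225 ≈ 2756.6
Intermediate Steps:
g(Q, E) = -12/Q
L = 23409 (L = 153² = 23409)
s(F, G) = F + G
g(-75, -21)/L + 49608/s(1/(-53 - 214), 18) = -12/(-75)/23409 + 49608/(1/(-53 - 214) + 18) = -12*(-1/75)*(1/23409) + 49608/(1/(-267) + 18) = (4/25)*(1/23409) + 49608/(-1/267 + 18) = 4/585225 + 49608/(4805/267) = 4/585225 + 49608*(267/4805) = 4/585225 + 13245336/4805 = 1550300355964/562401225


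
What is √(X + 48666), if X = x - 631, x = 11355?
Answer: √59390 ≈ 243.70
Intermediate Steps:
X = 10724 (X = 11355 - 631 = 10724)
√(X + 48666) = √(10724 + 48666) = √59390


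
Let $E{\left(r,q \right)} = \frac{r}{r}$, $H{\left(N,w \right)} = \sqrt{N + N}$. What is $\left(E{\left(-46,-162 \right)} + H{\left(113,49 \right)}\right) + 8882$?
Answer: $8883 + \sqrt{226} \approx 8898.0$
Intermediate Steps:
$H{\left(N,w \right)} = \sqrt{2} \sqrt{N}$ ($H{\left(N,w \right)} = \sqrt{2 N} = \sqrt{2} \sqrt{N}$)
$E{\left(r,q \right)} = 1$
$\left(E{\left(-46,-162 \right)} + H{\left(113,49 \right)}\right) + 8882 = \left(1 + \sqrt{2} \sqrt{113}\right) + 8882 = \left(1 + \sqrt{226}\right) + 8882 = 8883 + \sqrt{226}$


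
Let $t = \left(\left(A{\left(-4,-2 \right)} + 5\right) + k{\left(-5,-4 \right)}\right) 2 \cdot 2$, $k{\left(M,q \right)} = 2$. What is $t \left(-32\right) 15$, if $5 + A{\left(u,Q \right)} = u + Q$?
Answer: $7680$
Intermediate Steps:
$A{\left(u,Q \right)} = -5 + Q + u$ ($A{\left(u,Q \right)} = -5 + \left(u + Q\right) = -5 + \left(Q + u\right) = -5 + Q + u$)
$t = -16$ ($t = \left(\left(\left(-5 - 2 - 4\right) + 5\right) + 2\right) 2 \cdot 2 = \left(\left(-11 + 5\right) + 2\right) 2 \cdot 2 = \left(-6 + 2\right) 2 \cdot 2 = \left(-4\right) 2 \cdot 2 = \left(-8\right) 2 = -16$)
$t \left(-32\right) 15 = \left(-16\right) \left(-32\right) 15 = 512 \cdot 15 = 7680$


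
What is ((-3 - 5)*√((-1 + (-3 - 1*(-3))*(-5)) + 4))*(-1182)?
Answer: 9456*√3 ≈ 16378.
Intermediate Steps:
((-3 - 5)*√((-1 + (-3 - 1*(-3))*(-5)) + 4))*(-1182) = -8*√((-1 + (-3 + 3)*(-5)) + 4)*(-1182) = -8*√((-1 + 0*(-5)) + 4)*(-1182) = -8*√((-1 + 0) + 4)*(-1182) = -8*√(-1 + 4)*(-1182) = -8*√3*(-1182) = 9456*√3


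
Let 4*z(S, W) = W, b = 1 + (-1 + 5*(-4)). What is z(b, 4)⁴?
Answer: 1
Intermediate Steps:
b = -20 (b = 1 + (-1 - 20) = 1 - 21 = -20)
z(S, W) = W/4
z(b, 4)⁴ = ((¼)*4)⁴ = 1⁴ = 1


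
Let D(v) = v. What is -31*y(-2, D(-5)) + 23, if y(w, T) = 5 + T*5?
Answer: 643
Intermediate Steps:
y(w, T) = 5 + 5*T
-31*y(-2, D(-5)) + 23 = -31*(5 + 5*(-5)) + 23 = -31*(5 - 25) + 23 = -31*(-20) + 23 = 620 + 23 = 643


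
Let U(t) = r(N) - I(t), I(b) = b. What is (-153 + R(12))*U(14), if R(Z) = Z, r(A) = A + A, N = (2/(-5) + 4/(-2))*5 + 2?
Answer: 4794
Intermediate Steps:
N = -10 (N = (2*(-⅕) + 4*(-½))*5 + 2 = (-⅖ - 2)*5 + 2 = -12/5*5 + 2 = -12 + 2 = -10)
r(A) = 2*A
U(t) = -20 - t (U(t) = 2*(-10) - t = -20 - t)
(-153 + R(12))*U(14) = (-153 + 12)*(-20 - 1*14) = -141*(-20 - 14) = -141*(-34) = 4794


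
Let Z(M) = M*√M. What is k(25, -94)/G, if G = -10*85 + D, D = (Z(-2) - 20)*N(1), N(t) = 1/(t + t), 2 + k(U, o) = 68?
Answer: -9460/123267 + 11*I*√2/123267 ≈ -0.076744 + 0.0001262*I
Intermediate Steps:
k(U, o) = 66 (k(U, o) = -2 + 68 = 66)
N(t) = 1/(2*t)
Z(M) = M^(3/2)
D = -10 - I*√2 (D = ((-2)^(3/2) - 20)*((½)/1) = (-2*I*√2 - 20)*((½)*1) = (-20 - 2*I*√2)*(½) = -10 - I*√2 ≈ -10.0 - 1.4142*I)
G = -860 - I*√2 (G = -10*85 + (-10 - I*√2) = -850 + (-10 - I*√2) = -860 - I*√2 ≈ -860.0 - 1.4142*I)
k(25, -94)/G = 66/(-860 - I*√2)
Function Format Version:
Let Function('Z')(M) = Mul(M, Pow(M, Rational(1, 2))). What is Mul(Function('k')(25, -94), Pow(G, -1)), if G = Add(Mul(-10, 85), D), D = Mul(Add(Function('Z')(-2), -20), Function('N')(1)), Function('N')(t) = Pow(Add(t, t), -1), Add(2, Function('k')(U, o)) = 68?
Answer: Add(Rational(-9460, 123267), Mul(Rational(11, 123267), I, Pow(2, Rational(1, 2)))) ≈ Add(-0.076744, Mul(0.00012620, I))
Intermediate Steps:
Function('k')(U, o) = 66 (Function('k')(U, o) = Add(-2, 68) = 66)
Function('N')(t) = Mul(Rational(1, 2), Pow(t, -1)) (Function('N')(t) = Pow(Mul(2, t), -1) = Mul(Rational(1, 2), Pow(t, -1)))
Function('Z')(M) = Pow(M, Rational(3, 2))
D = Add(-10, Mul(-1, I, Pow(2, Rational(1, 2)))) (D = Mul(Add(Pow(-2, Rational(3, 2)), -20), Mul(Rational(1, 2), Pow(1, -1))) = Mul(Add(Mul(-2, I, Pow(2, Rational(1, 2))), -20), Mul(Rational(1, 2), 1)) = Mul(Add(-20, Mul(-2, I, Pow(2, Rational(1, 2)))), Rational(1, 2)) = Add(-10, Mul(-1, I, Pow(2, Rational(1, 2)))) ≈ Add(-10.000, Mul(-1.4142, I)))
G = Add(-860, Mul(-1, I, Pow(2, Rational(1, 2)))) (G = Add(Mul(-10, 85), Add(-10, Mul(-1, I, Pow(2, Rational(1, 2))))) = Add(-850, Add(-10, Mul(-1, I, Pow(2, Rational(1, 2))))) = Add(-860, Mul(-1, I, Pow(2, Rational(1, 2)))) ≈ Add(-860.00, Mul(-1.4142, I)))
Mul(Function('k')(25, -94), Pow(G, -1)) = Mul(66, Pow(Add(-860, Mul(-1, I, Pow(2, Rational(1, 2)))), -1))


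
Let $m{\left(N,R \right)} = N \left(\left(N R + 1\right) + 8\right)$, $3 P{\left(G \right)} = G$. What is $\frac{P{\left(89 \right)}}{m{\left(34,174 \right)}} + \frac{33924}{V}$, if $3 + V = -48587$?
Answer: $- \frac{2049764489}{2936536650} \approx -0.69802$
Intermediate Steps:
$V = -48590$ ($V = -3 - 48587 = -48590$)
$P{\left(G \right)} = \frac{G}{3}$
$m{\left(N,R \right)} = N \left(9 + N R\right)$ ($m{\left(N,R \right)} = N \left(\left(1 + N R\right) + 8\right) = N \left(9 + N R\right)$)
$\frac{P{\left(89 \right)}}{m{\left(34,174 \right)}} + \frac{33924}{V} = \frac{\frac{1}{3} \cdot 89}{34 \left(9 + 34 \cdot 174\right)} + \frac{33924}{-48590} = \frac{89}{3 \cdot 34 \left(9 + 5916\right)} + 33924 \left(- \frac{1}{48590}\right) = \frac{89}{3 \cdot 34 \cdot 5925} - \frac{16962}{24295} = \frac{89}{3 \cdot 201450} - \frac{16962}{24295} = \frac{89}{3} \cdot \frac{1}{201450} - \frac{16962}{24295} = \frac{89}{604350} - \frac{16962}{24295} = - \frac{2049764489}{2936536650}$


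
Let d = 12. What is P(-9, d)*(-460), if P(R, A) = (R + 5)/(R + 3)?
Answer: -920/3 ≈ -306.67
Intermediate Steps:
P(R, A) = (5 + R)/(3 + R)
P(-9, d)*(-460) = ((5 - 9)/(3 - 9))*(-460) = (-4/(-6))*(-460) = -⅙*(-4)*(-460) = (⅔)*(-460) = -920/3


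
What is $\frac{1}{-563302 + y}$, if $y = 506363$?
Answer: $- \frac{1}{56939} \approx -1.7563 \cdot 10^{-5}$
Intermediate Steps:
$\frac{1}{-563302 + y} = \frac{1}{-563302 + 506363} = \frac{1}{-56939} = - \frac{1}{56939}$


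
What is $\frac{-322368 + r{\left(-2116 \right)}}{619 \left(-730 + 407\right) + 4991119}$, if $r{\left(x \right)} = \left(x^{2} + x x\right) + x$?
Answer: $\frac{4315214}{2395591} \approx 1.8013$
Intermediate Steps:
$r{\left(x \right)} = x + 2 x^{2}$ ($r{\left(x \right)} = \left(x^{2} + x^{2}\right) + x = 2 x^{2} + x = x + 2 x^{2}$)
$\frac{-322368 + r{\left(-2116 \right)}}{619 \left(-730 + 407\right) + 4991119} = \frac{-322368 - 2116 \left(1 + 2 \left(-2116\right)\right)}{619 \left(-730 + 407\right) + 4991119} = \frac{-322368 - 2116 \left(1 - 4232\right)}{619 \left(-323\right) + 4991119} = \frac{-322368 - -8952796}{-199937 + 4991119} = \frac{-322368 + 8952796}{4791182} = 8630428 \cdot \frac{1}{4791182} = \frac{4315214}{2395591}$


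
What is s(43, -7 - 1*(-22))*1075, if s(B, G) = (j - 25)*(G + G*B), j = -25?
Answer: -35475000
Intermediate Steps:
s(B, G) = -50*G - 50*B*G (s(B, G) = (-25 - 25)*(G + G*B) = -50*(G + B*G) = -50*G - 50*B*G)
s(43, -7 - 1*(-22))*1075 = -50*(-7 - 1*(-22))*(1 + 43)*1075 = -50*(-7 + 22)*44*1075 = -50*15*44*1075 = -33000*1075 = -35475000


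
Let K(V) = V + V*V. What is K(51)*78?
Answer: 206856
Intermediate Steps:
K(V) = V + V**2
K(51)*78 = (51*(1 + 51))*78 = (51*52)*78 = 2652*78 = 206856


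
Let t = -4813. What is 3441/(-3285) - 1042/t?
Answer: -4379521/5270235 ≈ -0.83099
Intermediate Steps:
3441/(-3285) - 1042/t = 3441/(-3285) - 1042/(-4813) = 3441*(-1/3285) - 1042*(-1/4813) = -1147/1095 + 1042/4813 = -4379521/5270235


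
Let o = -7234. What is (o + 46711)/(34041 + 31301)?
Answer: 39477/65342 ≈ 0.60416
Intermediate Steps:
(o + 46711)/(34041 + 31301) = (-7234 + 46711)/(34041 + 31301) = 39477/65342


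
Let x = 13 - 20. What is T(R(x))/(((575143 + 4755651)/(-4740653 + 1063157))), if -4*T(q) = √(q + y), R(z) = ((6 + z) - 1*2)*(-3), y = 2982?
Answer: 459687*√2991/2665397 ≈ 9.4321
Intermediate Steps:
x = -7
R(z) = -12 - 3*z (R(z) = ((6 + z) - 2)*(-3) = (4 + z)*(-3) = -12 - 3*z)
T(q) = -√(2982 + q)/4 (T(q) = -√(q + 2982)/4 = -√(2982 + q)/4)
T(R(x))/(((575143 + 4755651)/(-4740653 + 1063157))) = (-√(2982 + (-12 - 3*(-7)))/4)/(((575143 + 4755651)/(-4740653 + 1063157))) = (-√(2982 + (-12 + 21))/4)/((5330794/(-3677496))) = (-√(2982 + 9)/4)/((5330794*(-1/3677496))) = (-√2991/4)/(-2665397/1838748) = -√2991/4*(-1838748/2665397) = 459687*√2991/2665397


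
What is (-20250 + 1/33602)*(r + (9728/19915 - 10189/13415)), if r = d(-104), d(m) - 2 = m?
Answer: 3718294972865255547/1795420215890 ≈ 2.0710e+6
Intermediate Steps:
d(m) = 2 + m
r = -102 (r = 2 - 104 = -102)
(-20250 + 1/33602)*(r + (9728/19915 - 10189/13415)) = (-20250 + 1/33602)*(-102 + (9728/19915 - 10189/13415)) = (-20250 + 1/33602)*(-102 + (9728*(1/19915) - 10189*1/13415)) = -680440499*(-102 + (9728/19915 - 10189/13415))/33602 = -680440499*(-102 - 14482563/53431945)/33602 = -680440499/33602*(-5464540953/53431945) = 3718294972865255547/1795420215890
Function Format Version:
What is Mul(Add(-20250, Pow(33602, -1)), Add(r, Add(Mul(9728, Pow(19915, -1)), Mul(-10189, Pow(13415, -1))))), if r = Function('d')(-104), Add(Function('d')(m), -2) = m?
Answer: Rational(3718294972865255547, 1795420215890) ≈ 2.0710e+6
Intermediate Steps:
Function('d')(m) = Add(2, m)
r = -102 (r = Add(2, -104) = -102)
Mul(Add(-20250, Pow(33602, -1)), Add(r, Add(Mul(9728, Pow(19915, -1)), Mul(-10189, Pow(13415, -1))))) = Mul(Add(-20250, Pow(33602, -1)), Add(-102, Add(Mul(9728, Pow(19915, -1)), Mul(-10189, Pow(13415, -1))))) = Mul(Add(-20250, Rational(1, 33602)), Add(-102, Add(Mul(9728, Rational(1, 19915)), Mul(-10189, Rational(1, 13415))))) = Mul(Rational(-680440499, 33602), Add(-102, Add(Rational(9728, 19915), Rational(-10189, 13415)))) = Mul(Rational(-680440499, 33602), Add(-102, Rational(-14482563, 53431945))) = Mul(Rational(-680440499, 33602), Rational(-5464540953, 53431945)) = Rational(3718294972865255547, 1795420215890)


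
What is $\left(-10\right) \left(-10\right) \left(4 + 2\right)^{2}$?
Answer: $3600$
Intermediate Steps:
$\left(-10\right) \left(-10\right) \left(4 + 2\right)^{2} = 100 \cdot 6^{2} = 100 \cdot 36 = 3600$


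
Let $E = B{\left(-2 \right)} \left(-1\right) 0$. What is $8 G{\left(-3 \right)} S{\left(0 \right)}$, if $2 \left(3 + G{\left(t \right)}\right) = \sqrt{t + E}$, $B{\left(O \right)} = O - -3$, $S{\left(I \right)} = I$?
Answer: $0$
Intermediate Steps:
$B{\left(O \right)} = 3 + O$ ($B{\left(O \right)} = O + 3 = 3 + O$)
$E = 0$ ($E = \left(3 - 2\right) \left(-1\right) 0 = 1 \left(-1\right) 0 = \left(-1\right) 0 = 0$)
$G{\left(t \right)} = -3 + \frac{\sqrt{t}}{2}$ ($G{\left(t \right)} = -3 + \frac{\sqrt{t + 0}}{2} = -3 + \frac{\sqrt{t}}{2}$)
$8 G{\left(-3 \right)} S{\left(0 \right)} = 8 \left(-3 + \frac{\sqrt{-3}}{2}\right) 0 = 8 \left(-3 + \frac{i \sqrt{3}}{2}\right) 0 = \left(-24 + 4 i \sqrt{3}\right) 0 = 0$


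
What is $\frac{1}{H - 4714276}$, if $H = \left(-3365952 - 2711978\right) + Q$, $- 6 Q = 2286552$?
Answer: $- \frac{1}{11173298} \approx -8.9499 \cdot 10^{-8}$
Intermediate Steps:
$Q = -381092$ ($Q = \left(- \frac{1}{6}\right) 2286552 = -381092$)
$H = -6459022$ ($H = \left(-3365952 - 2711978\right) - 381092 = -6077930 - 381092 = -6459022$)
$\frac{1}{H - 4714276} = \frac{1}{-6459022 - 4714276} = \frac{1}{-11173298} = - \frac{1}{11173298}$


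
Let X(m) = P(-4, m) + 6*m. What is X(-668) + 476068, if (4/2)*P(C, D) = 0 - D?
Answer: 472394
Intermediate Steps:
P(C, D) = -D/2 (P(C, D) = (0 - D)/2 = (-D)/2 = -D/2)
X(m) = 11*m/2 (X(m) = -m/2 + 6*m = 11*m/2)
X(-668) + 476068 = (11/2)*(-668) + 476068 = -3674 + 476068 = 472394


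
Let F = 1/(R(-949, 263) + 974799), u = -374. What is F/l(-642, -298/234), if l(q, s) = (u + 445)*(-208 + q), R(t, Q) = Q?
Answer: -1/58844991700 ≈ -1.6994e-11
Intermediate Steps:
l(q, s) = -14768 + 71*q (l(q, s) = (-374 + 445)*(-208 + q) = 71*(-208 + q) = -14768 + 71*q)
F = 1/975062 (F = 1/(263 + 974799) = 1/975062 ≈ 1.0256e-6)
F/l(-642, -298/234) = 1/(975062*(-14768 + 71*(-642))) = 1/(975062*(-14768 - 45582)) = (1/975062)/(-60350) = (1/975062)*(-1/60350) = -1/58844991700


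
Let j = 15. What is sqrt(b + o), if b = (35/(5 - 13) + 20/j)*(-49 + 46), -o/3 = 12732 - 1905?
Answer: 5*I*sqrt(20782)/4 ≈ 180.2*I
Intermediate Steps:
o = -32481 (o = -3*(12732 - 1905) = -3*10827 = -32481)
b = 73/8 (b = (35/(5 - 13) + 20/15)*(-49 + 46) = (35/(-8) + 20*(1/15))*(-3) = (35*(-1/8) + 4/3)*(-3) = (-35/8 + 4/3)*(-3) = -73/24*(-3) = 73/8 ≈ 9.1250)
sqrt(b + o) = sqrt(73/8 - 32481) = sqrt(-259775/8) = 5*I*sqrt(20782)/4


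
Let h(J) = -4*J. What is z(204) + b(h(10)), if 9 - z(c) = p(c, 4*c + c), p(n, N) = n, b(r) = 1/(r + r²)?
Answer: -304199/1560 ≈ -195.00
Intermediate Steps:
z(c) = 9 - c
z(204) + b(h(10)) = (9 - 1*204) + 1/(((-4*10))*(1 - 4*10)) = (9 - 204) + 1/((-40)*(1 - 40)) = -195 - 1/40/(-39) = -195 - 1/40*(-1/39) = -195 + 1/1560 = -304199/1560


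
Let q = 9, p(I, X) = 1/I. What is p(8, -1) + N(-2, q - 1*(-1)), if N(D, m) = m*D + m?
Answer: -79/8 ≈ -9.8750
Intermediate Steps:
N(D, m) = m + D*m (N(D, m) = D*m + m = m + D*m)
p(8, -1) + N(-2, q - 1*(-1)) = 1/8 + (9 - 1*(-1))*(1 - 2) = ⅛ + (9 + 1)*(-1) = ⅛ + 10*(-1) = ⅛ - 10 = -79/8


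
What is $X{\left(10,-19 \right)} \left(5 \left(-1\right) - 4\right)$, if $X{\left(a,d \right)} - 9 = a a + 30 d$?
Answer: $4149$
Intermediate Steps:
$X{\left(a,d \right)} = 9 + a^{2} + 30 d$ ($X{\left(a,d \right)} = 9 + \left(a a + 30 d\right) = 9 + \left(a^{2} + 30 d\right) = 9 + a^{2} + 30 d$)
$X{\left(10,-19 \right)} \left(5 \left(-1\right) - 4\right) = \left(9 + 10^{2} + 30 \left(-19\right)\right) \left(5 \left(-1\right) - 4\right) = \left(9 + 100 - 570\right) \left(-5 - 4\right) = \left(-461\right) \left(-9\right) = 4149$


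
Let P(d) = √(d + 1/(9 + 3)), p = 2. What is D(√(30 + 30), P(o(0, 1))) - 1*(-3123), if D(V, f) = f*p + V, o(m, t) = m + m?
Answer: 3123 + 2*√15 + √3/3 ≈ 3131.3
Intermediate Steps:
o(m, t) = 2*m
P(d) = √(1/12 + d) (P(d) = √(d + 1/12) = √(1/12 + d))
D(V, f) = V + 2*f (D(V, f) = f*2 + V = 2*f + V = V + 2*f)
D(√(30 + 30), P(o(0, 1))) - 1*(-3123) = (√(30 + 30) + 2*(√(3 + 36*(2*0))/6)) - 1*(-3123) = (√60 + 2*(√(3 + 36*0)/6)) + 3123 = (2*√15 + 2*(√(3 + 0)/6)) + 3123 = (2*√15 + 2*(√3/6)) + 3123 = (2*√15 + √3/3) + 3123 = 3123 + 2*√15 + √3/3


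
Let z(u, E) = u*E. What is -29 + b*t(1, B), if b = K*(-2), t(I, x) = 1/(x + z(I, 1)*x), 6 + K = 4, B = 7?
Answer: -201/7 ≈ -28.714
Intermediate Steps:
K = -2 (K = -6 + 4 = -2)
z(u, E) = E*u
t(I, x) = 1/(x + I*x) (t(I, x) = 1/(x + (1*I)*x) = 1/(x + I*x))
b = 4 (b = -2*(-2) = 4)
-29 + b*t(1, B) = -29 + 4*(1/(7*(1 + 1))) = -29 + 4*((1/7)/2) = -29 + 4*((1/7)*(1/2)) = -29 + 4*(1/14) = -29 + 2/7 = -201/7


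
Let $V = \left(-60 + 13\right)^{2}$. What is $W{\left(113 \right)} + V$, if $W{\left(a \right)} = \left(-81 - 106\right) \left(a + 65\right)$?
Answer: $-31077$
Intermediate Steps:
$V = 2209$ ($V = \left(-47\right)^{2} = 2209$)
$W{\left(a \right)} = -12155 - 187 a$ ($W{\left(a \right)} = \left(-81 - 106\right) \left(65 + a\right) = - 187 \left(65 + a\right) = -12155 - 187 a$)
$W{\left(113 \right)} + V = \left(-12155 - 21131\right) + 2209 = -33286 + 2209 = -31077$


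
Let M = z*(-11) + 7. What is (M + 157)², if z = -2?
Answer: 34596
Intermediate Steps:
M = 29 (M = -2*(-11) + 7 = 22 + 7 = 29)
(M + 157)² = (29 + 157)² = 186² = 34596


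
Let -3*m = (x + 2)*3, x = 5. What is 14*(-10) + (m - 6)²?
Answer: 29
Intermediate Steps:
m = -7 (m = -(5 + 2)*3/3 = -7*3/3 = -⅓*21 = -7)
14*(-10) + (m - 6)² = 14*(-10) + (-7 - 6)² = -140 + (-13)² = -140 + 169 = 29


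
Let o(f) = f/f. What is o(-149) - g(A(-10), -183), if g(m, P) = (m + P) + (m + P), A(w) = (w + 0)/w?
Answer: 365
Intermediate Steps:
o(f) = 1
A(w) = 1 (A(w) = w/w = 1)
g(m, P) = 2*P + 2*m (g(m, P) = (P + m) + (P + m) = 2*P + 2*m)
o(-149) - g(A(-10), -183) = 1 - (2*(-183) + 2*1) = 1 - (-366 + 2) = 1 - 1*(-364) = 1 + 364 = 365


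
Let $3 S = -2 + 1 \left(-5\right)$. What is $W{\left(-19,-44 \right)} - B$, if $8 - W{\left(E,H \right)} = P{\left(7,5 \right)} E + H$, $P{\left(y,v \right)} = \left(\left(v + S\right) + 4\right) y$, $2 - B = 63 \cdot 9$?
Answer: $\frac{4511}{3} \approx 1503.7$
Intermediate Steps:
$S = - \frac{7}{3}$ ($S = \frac{-2 + 1 \left(-5\right)}{3} = \frac{-2 - 5}{3} = \frac{1}{3} \left(-7\right) = - \frac{7}{3} \approx -2.3333$)
$B = -565$ ($B = 2 - 63 \cdot 9 = 2 - 567 = -565$)
$P{\left(y,v \right)} = y \left(\frac{5}{3} + v\right)$ ($P{\left(y,v \right)} = \left(\left(v - \frac{7}{3}\right) + 4\right) y = \left(\left(- \frac{7}{3} + v\right) + 4\right) y = \left(\frac{5}{3} + v\right) y = y \left(\frac{5}{3} + v\right)$)
$W{\left(E,H \right)} = 8 - H - \frac{140 E}{3}$ ($W{\left(E,H \right)} = 8 - \left(\frac{1}{3} \cdot 7 \left(5 + 3 \cdot 5\right) E + H\right) = 8 - \left(\frac{1}{3} \cdot 7 \left(5 + 15\right) E + H\right) = 8 - \left(\frac{1}{3} \cdot 7 \cdot 20 E + H\right) = 8 - \left(\frac{140 E}{3} + H\right) = 8 - \left(H + \frac{140 E}{3}\right) = 8 - H - \frac{140 E}{3}$)
$W{\left(-19,-44 \right)} - B = \left(8 - -44 - - \frac{2660}{3}\right) - -565 = \left(8 + 44 + \frac{2660}{3}\right) + 565 = \frac{2816}{3} + 565 = \frac{4511}{3}$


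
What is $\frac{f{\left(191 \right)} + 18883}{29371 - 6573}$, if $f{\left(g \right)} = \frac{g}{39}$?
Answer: $\frac{368314}{444561} \approx 0.82849$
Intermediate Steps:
$f{\left(g \right)} = \frac{g}{39}$ ($f{\left(g \right)} = g \frac{1}{39} = \frac{g}{39}$)
$\frac{f{\left(191 \right)} + 18883}{29371 - 6573} = \frac{\frac{1}{39} \cdot 191 + 18883}{29371 - 6573} = \frac{\frac{191}{39} + 18883}{22798} = \frac{736628}{39} \cdot \frac{1}{22798} = \frac{368314}{444561}$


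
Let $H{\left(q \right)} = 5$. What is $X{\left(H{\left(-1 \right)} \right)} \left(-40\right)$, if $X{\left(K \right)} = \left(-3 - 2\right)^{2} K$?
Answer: $-5000$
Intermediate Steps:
$X{\left(K \right)} = 25 K$ ($X{\left(K \right)} = \left(-5\right)^{2} K = 25 K$)
$X{\left(H{\left(-1 \right)} \right)} \left(-40\right) = 25 \cdot 5 \left(-40\right) = 125 \left(-40\right) = -5000$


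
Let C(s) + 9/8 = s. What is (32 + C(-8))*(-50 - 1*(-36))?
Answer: -1281/4 ≈ -320.25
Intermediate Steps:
C(s) = -9/8 + s
(32 + C(-8))*(-50 - 1*(-36)) = (32 + (-9/8 - 8))*(-50 - 1*(-36)) = (32 - 73/8)*(-50 + 36) = (183/8)*(-14) = -1281/4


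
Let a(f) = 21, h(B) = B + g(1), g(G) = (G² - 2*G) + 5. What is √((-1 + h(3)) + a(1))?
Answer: 3*√3 ≈ 5.1962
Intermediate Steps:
g(G) = 5 + G² - 2*G
h(B) = 4 + B (h(B) = B + (5 + 1² - 2*1) = B + (5 + 1 - 2) = B + 4 = 4 + B)
√((-1 + h(3)) + a(1)) = √((-1 + (4 + 3)) + 21) = √((-1 + 7) + 21) = √(6 + 21) = √27 = 3*√3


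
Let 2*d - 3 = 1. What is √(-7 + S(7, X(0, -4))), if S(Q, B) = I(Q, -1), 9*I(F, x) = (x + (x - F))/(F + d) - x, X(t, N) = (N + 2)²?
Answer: I*√7 ≈ 2.6458*I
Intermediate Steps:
d = 2 (d = 3/2 + (½)*1 = 3/2 + ½ = 2)
X(t, N) = (2 + N)²
I(F, x) = -x/9 + (-F + 2*x)/(9*(2 + F)) (I(F, x) = ((x + (x - F))/(F + 2) - x)/9 = ((-F + 2*x)/(2 + F) - x)/9 = (-x + (-F + 2*x)/(2 + F))/9 = -x/9 + (-F + 2*x)/(9*(2 + F)))
S(Q, B) = 0 (S(Q, B) = Q*(-1 - 1*(-1))/(9*(2 + Q)) = Q*(-1 + 1)/(9*(2 + Q)) = (⅑)*Q*0/(2 + Q) = 0)
√(-7 + S(7, X(0, -4))) = √(-7 + 0) = √(-7) = I*√7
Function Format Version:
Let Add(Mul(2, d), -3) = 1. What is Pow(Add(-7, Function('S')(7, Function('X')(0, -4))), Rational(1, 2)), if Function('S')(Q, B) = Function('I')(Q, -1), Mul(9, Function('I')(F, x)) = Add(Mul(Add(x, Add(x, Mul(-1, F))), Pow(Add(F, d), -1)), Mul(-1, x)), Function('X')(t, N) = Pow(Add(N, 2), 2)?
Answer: Mul(I, Pow(7, Rational(1, 2))) ≈ Mul(2.6458, I)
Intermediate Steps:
d = 2 (d = Add(Rational(3, 2), Mul(Rational(1, 2), 1)) = Add(Rational(3, 2), Rational(1, 2)) = 2)
Function('X')(t, N) = Pow(Add(2, N), 2)
Function('I')(F, x) = Add(Mul(Rational(-1, 9), x), Mul(Rational(1, 9), Pow(Add(2, F), -1), Add(Mul(-1, F), Mul(2, x)))) (Function('I')(F, x) = Mul(Rational(1, 9), Add(Mul(Add(x, Add(x, Mul(-1, F))), Pow(Add(F, 2), -1)), Mul(-1, x))) = Mul(Rational(1, 9), Add(Mul(Add(Mul(-1, F), Mul(2, x)), Pow(Add(2, F), -1)), Mul(-1, x))) = Mul(Rational(1, 9), Add(Mul(Pow(Add(2, F), -1), Add(Mul(-1, F), Mul(2, x))), Mul(-1, x))) = Mul(Rational(1, 9), Add(Mul(-1, x), Mul(Pow(Add(2, F), -1), Add(Mul(-1, F), Mul(2, x))))) = Add(Mul(Rational(-1, 9), x), Mul(Rational(1, 9), Pow(Add(2, F), -1), Add(Mul(-1, F), Mul(2, x)))))
Function('S')(Q, B) = 0 (Function('S')(Q, B) = Mul(Rational(1, 9), Q, Pow(Add(2, Q), -1), Add(-1, Mul(-1, -1))) = Mul(Rational(1, 9), Q, Pow(Add(2, Q), -1), Add(-1, 1)) = Mul(Rational(1, 9), Q, Pow(Add(2, Q), -1), 0) = 0)
Pow(Add(-7, Function('S')(7, Function('X')(0, -4))), Rational(1, 2)) = Pow(Add(-7, 0), Rational(1, 2)) = Pow(-7, Rational(1, 2)) = Mul(I, Pow(7, Rational(1, 2)))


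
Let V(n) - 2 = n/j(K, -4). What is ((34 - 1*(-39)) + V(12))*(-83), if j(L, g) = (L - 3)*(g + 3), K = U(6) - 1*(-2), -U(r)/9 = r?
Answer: -343371/55 ≈ -6243.1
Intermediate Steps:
U(r) = -9*r
K = -52 (K = -9*6 - 1*(-2) = -54 + 2 = -52)
j(L, g) = (-3 + L)*(3 + g)
V(n) = 2 + n/55 (V(n) = 2 + n/(-9 - 3*(-4) + 3*(-52) - 52*(-4)) = 2 + n/(-9 + 12 - 156 + 208) = 2 + n/55)
((34 - 1*(-39)) + V(12))*(-83) = ((34 - 1*(-39)) + (2 + (1/55)*12))*(-83) = ((34 + 39) + (2 + 12/55))*(-83) = (73 + 122/55)*(-83) = (4137/55)*(-83) = -343371/55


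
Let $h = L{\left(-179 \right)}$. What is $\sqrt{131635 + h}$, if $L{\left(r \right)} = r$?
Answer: $8 \sqrt{2054} \approx 362.57$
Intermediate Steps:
$h = -179$
$\sqrt{131635 + h} = \sqrt{131635 - 179} = \sqrt{131456} = 8 \sqrt{2054}$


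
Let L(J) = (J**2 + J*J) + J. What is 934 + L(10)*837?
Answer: 176704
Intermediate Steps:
L(J) = J + 2*J**2 (L(J) = (J**2 + J**2) + J = 2*J**2 + J = J + 2*J**2)
934 + L(10)*837 = 934 + (10*(1 + 2*10))*837 = 934 + (10*(1 + 20))*837 = 934 + (10*21)*837 = 934 + 210*837 = 934 + 175770 = 176704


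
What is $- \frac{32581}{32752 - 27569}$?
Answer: $- \frac{32581}{5183} \approx -6.2861$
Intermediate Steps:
$- \frac{32581}{32752 - 27569} = - \frac{32581}{5183}$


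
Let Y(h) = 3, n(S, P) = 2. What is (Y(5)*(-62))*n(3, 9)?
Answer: -372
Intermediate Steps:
(Y(5)*(-62))*n(3, 9) = (3*(-62))*2 = -186*2 = -372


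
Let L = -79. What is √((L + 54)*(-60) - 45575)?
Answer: 5*I*√1763 ≈ 209.94*I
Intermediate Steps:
√((L + 54)*(-60) - 45575) = √((-79 + 54)*(-60) - 45575) = √(-25*(-60) - 45575) = √(1500 - 45575) = √(-44075) = 5*I*√1763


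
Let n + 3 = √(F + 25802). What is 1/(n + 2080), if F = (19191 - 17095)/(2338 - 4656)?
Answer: 2407243/4969940241 - √34658121730/4969940241 ≈ 0.00044690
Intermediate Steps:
F = -1048/1159 (F = 2096/(-2318) = 2096*(-1/2318) = -1048/1159 ≈ -0.90423)
n = -3 + √34658121730/1159 (n = -3 + √(-1048/1159 + 25802) = -3 + √(29903470/1159) = -3 + √34658121730/1159 ≈ 157.63)
1/(n + 2080) = 1/((-3 + √34658121730/1159) + 2080) = 1/(2077 + √34658121730/1159)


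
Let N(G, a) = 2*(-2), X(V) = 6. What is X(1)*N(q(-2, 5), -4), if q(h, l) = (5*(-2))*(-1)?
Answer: -24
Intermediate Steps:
q(h, l) = 10 (q(h, l) = -10*(-1) = 10)
N(G, a) = -4
X(1)*N(q(-2, 5), -4) = 6*(-4) = -24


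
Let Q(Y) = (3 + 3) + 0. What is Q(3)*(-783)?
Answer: -4698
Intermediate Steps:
Q(Y) = 6 (Q(Y) = 6 + 0 = 6)
Q(3)*(-783) = 6*(-783) = -4698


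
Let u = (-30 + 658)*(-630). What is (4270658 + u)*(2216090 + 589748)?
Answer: 10872672755084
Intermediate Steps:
u = -395640 (u = 628*(-630) = -395640)
(4270658 + u)*(2216090 + 589748) = (4270658 - 395640)*(2216090 + 589748) = 3875018*2805838 = 10872672755084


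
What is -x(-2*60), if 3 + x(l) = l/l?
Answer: 2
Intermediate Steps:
x(l) = -2 (x(l) = -3 + l/l = -3 + 1 = -2)
-x(-2*60) = -1*(-2) = 2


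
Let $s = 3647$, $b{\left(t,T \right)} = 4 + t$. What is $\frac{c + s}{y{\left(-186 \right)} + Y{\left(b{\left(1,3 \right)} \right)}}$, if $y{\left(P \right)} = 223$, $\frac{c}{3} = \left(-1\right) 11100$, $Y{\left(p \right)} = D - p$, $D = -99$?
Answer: $- \frac{29653}{119} \approx -249.18$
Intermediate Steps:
$Y{\left(p \right)} = -99 - p$
$c = -33300$ ($c = 3 \left(\left(-1\right) 11100\right) = 3 \left(-11100\right) = -33300$)
$\frac{c + s}{y{\left(-186 \right)} + Y{\left(b{\left(1,3 \right)} \right)}} = \frac{-33300 + 3647}{223 - 104} = - \frac{29653}{223 - 104} = - \frac{29653}{119}$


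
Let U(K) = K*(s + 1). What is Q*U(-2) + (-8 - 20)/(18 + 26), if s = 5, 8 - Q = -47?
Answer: -7267/11 ≈ -660.64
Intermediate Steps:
Q = 55 (Q = 8 - 1*(-47) = 8 + 47 = 55)
U(K) = 6*K (U(K) = K*(5 + 1) = K*6 = 6*K)
Q*U(-2) + (-8 - 20)/(18 + 26) = 55*(6*(-2)) + (-8 - 20)/(18 + 26) = 55*(-12) - 28/44 = -660 - 28*1/44 = -660 - 7/11 = -7267/11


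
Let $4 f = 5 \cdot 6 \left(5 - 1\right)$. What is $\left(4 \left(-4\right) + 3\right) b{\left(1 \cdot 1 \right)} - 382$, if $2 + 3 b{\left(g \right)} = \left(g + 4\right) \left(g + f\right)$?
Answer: $-1045$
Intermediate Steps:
$f = 30$ ($f = \frac{5 \cdot 6 \left(5 - 1\right)}{4} = \frac{30 \cdot 4}{4} = \frac{1}{4} \cdot 120 = 30$)
$b{\left(g \right)} = - \frac{2}{3} + \frac{\left(4 + g\right) \left(30 + g\right)}{3}$ ($b{\left(g \right)} = - \frac{2}{3} + \frac{\left(g + 4\right) \left(g + 30\right)}{3} = - \frac{2}{3} + \frac{\left(4 + g\right) \left(30 + g\right)}{3}$)
$\left(4 \left(-4\right) + 3\right) b{\left(1 \cdot 1 \right)} - 382 = \left(4 \left(-4\right) + 3\right) \left(\frac{118}{3} + \frac{\left(1 \cdot 1\right)^{2}}{3} + \frac{34 \cdot 1 \cdot 1}{3}\right) - 382 = \left(-16 + 3\right) \left(\frac{118}{3} + \frac{1^{2}}{3} + \frac{34}{3} \cdot 1\right) - 382 = - 13 \left(\frac{118}{3} + \frac{1}{3} \cdot 1 + \frac{34}{3}\right) - 382 = - 13 \left(\frac{118}{3} + \frac{1}{3} + \frac{34}{3}\right) - 382 = \left(-13\right) 51 - 382 = -663 - 382 = -1045$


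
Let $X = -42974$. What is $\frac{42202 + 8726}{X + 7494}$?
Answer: $- \frac{6366}{4435} \approx -1.4354$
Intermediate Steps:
$\frac{42202 + 8726}{X + 7494} = \frac{42202 + 8726}{-42974 + 7494} = \frac{50928}{-35480} = 50928 \left(- \frac{1}{35480}\right) = - \frac{6366}{4435}$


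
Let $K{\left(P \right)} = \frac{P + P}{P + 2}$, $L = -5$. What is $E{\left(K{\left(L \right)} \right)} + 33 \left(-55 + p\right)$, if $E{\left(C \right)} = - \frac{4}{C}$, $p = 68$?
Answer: $\frac{2139}{5} \approx 427.8$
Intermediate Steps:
$K{\left(P \right)} = \frac{2 P}{2 + P}$
$E{\left(K{\left(L \right)} \right)} + 33 \left(-55 + p\right) = - \frac{4}{2 \left(-5\right) \frac{1}{2 - 5}} + 33 \left(-55 + 68\right) = - \frac{4}{2 \left(-5\right) \frac{1}{-3}} + 33 \cdot 13 = - \frac{4}{2 \left(-5\right) \left(- \frac{1}{3}\right)} + 429 = - \frac{4}{\frac{10}{3}} + 429 = \left(-4\right) \frac{3}{10} + 429 = - \frac{6}{5} + 429 = \frac{2139}{5}$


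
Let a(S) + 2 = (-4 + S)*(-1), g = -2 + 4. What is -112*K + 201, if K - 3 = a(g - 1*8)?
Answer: -1031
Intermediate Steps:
g = 2
a(S) = 2 - S (a(S) = -2 + (-4 + S)*(-1) = -2 + (4 - S) = 2 - S)
K = 11 (K = 3 + (2 - (2 - 1*8)) = 3 + (2 - (2 - 8)) = 3 + (2 - 1*(-6)) = 3 + (2 + 6) = 3 + 8 = 11)
-112*K + 201 = -112*11 + 201 = -1232 + 201 = -1031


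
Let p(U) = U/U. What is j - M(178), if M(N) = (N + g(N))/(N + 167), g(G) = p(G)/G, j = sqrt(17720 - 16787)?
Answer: -6337/12282 + sqrt(933) ≈ 30.029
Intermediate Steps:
p(U) = 1
j = sqrt(933) ≈ 30.545
g(G) = 1/G
M(N) = (N + 1/N)/(167 + N) (M(N) = (N + 1/N)/(N + 167) = (N + 1/N)/(167 + N))
j - M(178) = sqrt(933) - (1 + 178**2)/(178*(167 + 178)) = sqrt(933) - (1 + 31684)/(178*345) = sqrt(933) - 31685/(178*345) = sqrt(933) - 1*6337/12282 = sqrt(933) - 6337/12282 = -6337/12282 + sqrt(933)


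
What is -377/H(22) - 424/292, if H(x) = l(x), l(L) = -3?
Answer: 27203/219 ≈ 124.21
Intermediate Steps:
H(x) = -3
-377/H(22) - 424/292 = -377/(-3) - 424/292 = -377*(-⅓) - 424*1/292 = 377/3 - 106/73 = 27203/219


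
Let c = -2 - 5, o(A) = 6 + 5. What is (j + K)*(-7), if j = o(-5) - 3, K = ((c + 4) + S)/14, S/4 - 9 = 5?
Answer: -165/2 ≈ -82.500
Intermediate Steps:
o(A) = 11
S = 56 (S = 36 + 4*5 = 36 + 20 = 56)
c = -7
K = 53/14 (K = ((-7 + 4) + 56)/14 = (-3 + 56)*(1/14) = 53*(1/14) = 53/14 ≈ 3.7857)
j = 8 (j = 11 - 3 = 8)
(j + K)*(-7) = (8 + 53/14)*(-7) = (165/14)*(-7) = -165/2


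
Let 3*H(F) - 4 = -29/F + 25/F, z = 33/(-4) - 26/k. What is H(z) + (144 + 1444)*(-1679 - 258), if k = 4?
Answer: -181481320/59 ≈ -3.0760e+6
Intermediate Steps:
z = -59/4 (z = 33/(-4) - 26/4 = 33*(-¼) - 26*¼ = -33/4 - 13/2 = -59/4 ≈ -14.750)
H(F) = 4/3 - 4/(3*F) (H(F) = 4/3 + (-29/F + 25/F)/3 = 4/3 + (-4/F)/3 = 4/3 - 4/(3*F))
H(z) + (144 + 1444)*(-1679 - 258) = 4*(-1 - 59/4)/(3*(-59/4)) + (144 + 1444)*(-1679 - 258) = (4/3)*(-4/59)*(-63/4) + 1588*(-1937) = 84/59 - 3075956 = -181481320/59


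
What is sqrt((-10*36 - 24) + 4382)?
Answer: sqrt(3998) ≈ 63.230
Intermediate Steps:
sqrt((-10*36 - 24) + 4382) = sqrt((-360 - 24) + 4382) = sqrt(-384 + 4382) = sqrt(3998)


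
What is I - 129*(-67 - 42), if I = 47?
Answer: 14108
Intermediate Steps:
I - 129*(-67 - 42) = 47 - 129*(-67 - 42) = 47 - 129*(-109) = 47 + 14061 = 14108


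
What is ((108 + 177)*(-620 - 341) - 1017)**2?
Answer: 75571109604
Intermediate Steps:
((108 + 177)*(-620 - 341) - 1017)**2 = (285*(-961) - 1017)**2 = (-273885 - 1017)**2 = (-274902)**2 = 75571109604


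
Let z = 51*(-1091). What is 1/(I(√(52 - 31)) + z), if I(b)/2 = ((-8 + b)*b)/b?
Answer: -7951/442528795 - 2*√21/3097701565 ≈ -1.7970e-5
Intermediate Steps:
z = -55641
I(b) = -16 + 2*b (I(b) = 2*(((-8 + b)*b)/b) = 2*((b*(-8 + b))/b) = 2*(-8 + b) = -16 + 2*b)
1/(I(√(52 - 31)) + z) = 1/((-16 + 2*√(52 - 31)) - 55641) = 1/((-16 + 2*√21) - 55641) = 1/(-55657 + 2*√21)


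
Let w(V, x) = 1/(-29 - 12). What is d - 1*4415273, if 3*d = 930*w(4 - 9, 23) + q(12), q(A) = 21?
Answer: -181026216/41 ≈ -4.4153e+6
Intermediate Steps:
w(V, x) = -1/41 (w(V, x) = 1/(-41) = -1/41)
d = -23/41 (d = (930*(-1/41) + 21)/3 = (-930/41 + 21)/3 = (⅓)*(-69/41) = -23/41 ≈ -0.56098)
d - 1*4415273 = -23/41 - 1*4415273 = -23/41 - 4415273 = -181026216/41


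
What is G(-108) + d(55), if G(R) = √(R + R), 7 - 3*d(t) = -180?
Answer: 187/3 + 6*I*√6 ≈ 62.333 + 14.697*I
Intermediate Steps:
d(t) = 187/3 (d(t) = 7/3 - ⅓*(-180) = 7/3 + 60 = 187/3)
G(R) = √2*√R (G(R) = √(2*R) = √2*√R)
G(-108) + d(55) = √2*√(-108) + 187/3 = √2*(6*I*√3) + 187/3 = 6*I*√6 + 187/3 = 187/3 + 6*I*√6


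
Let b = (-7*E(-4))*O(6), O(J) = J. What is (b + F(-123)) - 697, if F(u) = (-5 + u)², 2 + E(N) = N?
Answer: 15939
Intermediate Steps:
E(N) = -2 + N
b = 252 (b = -7*(-2 - 4)*6 = -7*(-6)*6 = 42*6 = 252)
(b + F(-123)) - 697 = (252 + (-5 - 123)²) - 697 = (252 + (-128)²) - 697 = (252 + 16384) - 697 = 16636 - 697 = 15939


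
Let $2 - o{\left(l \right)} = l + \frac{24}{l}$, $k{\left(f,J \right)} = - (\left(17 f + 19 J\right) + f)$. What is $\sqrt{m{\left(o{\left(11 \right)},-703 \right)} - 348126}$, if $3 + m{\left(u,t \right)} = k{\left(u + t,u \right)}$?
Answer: $\frac{i \sqrt{40542414}}{11} \approx 578.84 i$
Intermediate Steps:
$k{\left(f,J \right)} = - 19 J - 18 f$ ($k{\left(f,J \right)} = - (18 f + 19 J) = - 19 J - 18 f$)
$o{\left(l \right)} = 2 - l - \frac{24}{l}$ ($o{\left(l \right)} = 2 - \left(l + \frac{24}{l}\right) = 2 - l - \frac{24}{l}$)
$m{\left(u,t \right)} = -3 - 37 u - 18 t$ ($m{\left(u,t \right)} = -3 - \left(18 \left(u + t\right) + 19 u\right) = -3 - \left(18 \left(t + u\right) + 19 u\right) = -3 - \left(18 t + 37 u\right) = -3 - 37 u - 18 t$)
$\sqrt{m{\left(o{\left(11 \right)},-703 \right)} - 348126} = \sqrt{\left(-3 - 37 \left(2 - 11 - \frac{24}{11}\right) - -12654\right) - 348126} = \sqrt{\left(-3 - 37 \left(2 - 11 - \frac{24}{11}\right) + 12654\right) - 348126} = \sqrt{\left(-3 - - \frac{4551}{11} + 12654\right) - 348126} = \sqrt{\left(-3 + \frac{4551}{11} + 12654\right) - 348126} = \sqrt{\frac{143712}{11} - 348126} = \sqrt{- \frac{3685674}{11}} = \frac{i \sqrt{40542414}}{11}$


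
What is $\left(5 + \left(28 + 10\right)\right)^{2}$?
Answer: $1849$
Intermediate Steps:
$\left(5 + \left(28 + 10\right)\right)^{2} = \left(5 + 38\right)^{2} = 43^{2} = 1849$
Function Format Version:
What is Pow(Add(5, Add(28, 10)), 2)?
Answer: 1849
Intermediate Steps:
Pow(Add(5, Add(28, 10)), 2) = Pow(Add(5, 38), 2) = Pow(43, 2) = 1849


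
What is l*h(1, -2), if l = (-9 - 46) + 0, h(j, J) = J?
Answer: 110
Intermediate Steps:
l = -55 (l = -55 + 0 = -55)
l*h(1, -2) = -55*(-2) = 110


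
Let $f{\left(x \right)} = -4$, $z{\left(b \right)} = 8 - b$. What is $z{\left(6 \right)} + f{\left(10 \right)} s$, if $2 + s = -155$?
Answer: $630$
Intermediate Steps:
$s = -157$ ($s = -2 - 155 = -157$)
$z{\left(6 \right)} + f{\left(10 \right)} s = \left(8 - 6\right) - -628 = \left(8 - 6\right) + 628 = 2 + 628 = 630$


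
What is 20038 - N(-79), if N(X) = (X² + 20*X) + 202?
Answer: 15175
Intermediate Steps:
N(X) = 202 + X² + 20*X
20038 - N(-79) = 20038 - (202 + (-79)² + 20*(-79)) = 20038 - (202 + 6241 - 1580) = 20038 - 1*4863 = 20038 - 4863 = 15175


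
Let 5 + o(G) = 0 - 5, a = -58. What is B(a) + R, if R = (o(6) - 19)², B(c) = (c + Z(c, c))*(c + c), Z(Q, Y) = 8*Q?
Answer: 61393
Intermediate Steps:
o(G) = -10 (o(G) = -5 + (0 - 5) = -5 - 5 = -10)
B(c) = 18*c² (B(c) = (c + 8*c)*(c + c) = (9*c)*(2*c) = 18*c²)
R = 841 (R = (-10 - 19)² = (-29)² = 841)
B(a) + R = 18*(-58)² + 841 = 18*3364 + 841 = 60552 + 841 = 61393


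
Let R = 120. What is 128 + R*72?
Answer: 8768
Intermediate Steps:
128 + R*72 = 128 + 120*72 = 128 + 8640 = 8768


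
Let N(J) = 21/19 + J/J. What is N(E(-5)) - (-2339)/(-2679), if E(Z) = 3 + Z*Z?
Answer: 3301/2679 ≈ 1.2322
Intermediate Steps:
E(Z) = 3 + Z**2
N(J) = 40/19 (N(J) = 21*(1/19) + 1 = 21/19 + 1 = 40/19)
N(E(-5)) - (-2339)/(-2679) = 40/19 - (-2339)/(-2679) = 40/19 - (-2339)*(-1)/2679 = 40/19 - 1*2339/2679 = 40/19 - 2339/2679 = 3301/2679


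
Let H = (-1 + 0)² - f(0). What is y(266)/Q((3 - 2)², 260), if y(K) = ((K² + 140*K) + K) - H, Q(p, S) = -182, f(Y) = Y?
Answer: -108261/182 ≈ -594.84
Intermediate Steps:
H = 1 (H = (-1 + 0)² - 1*0 = (-1)² + 0 = 1 + 0 = 1)
y(K) = -1 + K² + 141*K (y(K) = ((K² + 140*K) + K) - 1*1 = (K² + 141*K) - 1 = -1 + K² + 141*K)
y(266)/Q((3 - 2)², 260) = (-1 + 266² + 141*266)/(-182) = (-1 + 70756 + 37506)*(-1/182) = 108261*(-1/182) = -108261/182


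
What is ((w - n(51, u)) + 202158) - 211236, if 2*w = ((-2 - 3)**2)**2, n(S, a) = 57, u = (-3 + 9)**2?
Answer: -17645/2 ≈ -8822.5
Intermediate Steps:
u = 36 (u = 6**2 = 36)
w = 625/2 (w = ((-2 - 3)**2)**2/2 = ((-5)**2)**2/2 = (1/2)*25**2 = (1/2)*625 = 625/2 ≈ 312.50)
((w - n(51, u)) + 202158) - 211236 = ((625/2 - 1*57) + 202158) - 211236 = ((625/2 - 57) + 202158) - 211236 = (511/2 + 202158) - 211236 = 404827/2 - 211236 = -17645/2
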